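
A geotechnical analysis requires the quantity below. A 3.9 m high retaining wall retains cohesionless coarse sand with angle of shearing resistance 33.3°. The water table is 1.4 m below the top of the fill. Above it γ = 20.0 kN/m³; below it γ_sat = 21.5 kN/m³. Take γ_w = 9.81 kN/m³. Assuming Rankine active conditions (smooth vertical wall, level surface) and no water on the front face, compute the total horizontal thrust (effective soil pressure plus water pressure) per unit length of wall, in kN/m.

67.4 kN/m

K_a = tan²(45° − φ/2) = 0.2911.
γ' = 21.5 − 9.81 = 11.69 kN/m³. Depth below WT = 2.5 m.
σ'_h at WT = K_a γ d_w = 8.152 kPa; at base = 8.152 + K_a γ' × 2.5 = 16.66 kPa.
P₁ (0–1.4 m) = ½×8.152×1.4 = 5.706. P₂ (1.4–3.9 m) = ½(8.152+16.66)×2.5 = 31.02.
P_w = ½ γ_w h₂² = 0.5×9.81×2.5² = 30.66. Total = 5.706+31.02+30.66 = 67.38 kN/m.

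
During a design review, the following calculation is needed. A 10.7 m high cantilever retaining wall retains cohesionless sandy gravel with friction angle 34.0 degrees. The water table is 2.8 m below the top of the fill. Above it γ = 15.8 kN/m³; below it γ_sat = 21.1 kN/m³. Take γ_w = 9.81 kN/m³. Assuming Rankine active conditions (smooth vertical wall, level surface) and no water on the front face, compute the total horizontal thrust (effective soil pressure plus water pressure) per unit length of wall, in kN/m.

522 kN/m

K_a = tan²(45° − φ/2) = 0.2827.
γ' = 21.1 − 9.81 = 11.29 kN/m³. Depth below WT = 7.9 m.
σ'_h at WT = K_a γ d_w = 12.51 kPa; at base = 12.51 + K_a γ' × 7.9 = 37.72 kPa.
P₁ (0–2.8 m) = ½×12.51×2.8 = 17.51. P₂ (2.8–10.7 m) = ½(12.51+37.72)×7.9 = 198.4.
P_w = ½ γ_w h₂² = 0.5×9.81×7.9² = 306.1. Total = 17.51+198.4+306.1 = 522.0 kN/m.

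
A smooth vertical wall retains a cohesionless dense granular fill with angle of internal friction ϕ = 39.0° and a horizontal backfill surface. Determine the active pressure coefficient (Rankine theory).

0.228

K_a = tan²(45° − φ/2) = tan²(25.50°) = 0.2275.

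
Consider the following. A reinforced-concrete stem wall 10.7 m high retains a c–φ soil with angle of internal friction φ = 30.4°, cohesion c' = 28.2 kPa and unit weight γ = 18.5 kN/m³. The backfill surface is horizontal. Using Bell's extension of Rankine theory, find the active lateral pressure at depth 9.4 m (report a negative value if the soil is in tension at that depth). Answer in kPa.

24.7 kPa

K_a = (1 − sin φ)/(1 + sin φ) = 0.3280.
σ_a = K_a γ z − 2c√K_a = 0.3280×18.5×9.4 − 2×28.2×0.5727 = 24.74 kPa.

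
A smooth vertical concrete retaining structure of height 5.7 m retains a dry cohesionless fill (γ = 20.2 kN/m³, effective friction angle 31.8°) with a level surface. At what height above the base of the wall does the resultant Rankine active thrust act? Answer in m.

K_a = 0.3098.
The pressure distribution is triangular, so the resultant acts at H/3 above the base = 5.7/3 = 1.900 m.

1.90 m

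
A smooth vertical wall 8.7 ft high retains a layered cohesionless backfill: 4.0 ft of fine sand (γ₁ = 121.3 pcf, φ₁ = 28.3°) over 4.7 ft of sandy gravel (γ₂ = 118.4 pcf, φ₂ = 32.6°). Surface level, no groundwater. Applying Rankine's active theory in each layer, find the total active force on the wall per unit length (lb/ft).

1420 lb/ft

K_a1 = tan²(45°−28.3°/2) = 0.3568; K_a2 = tan²(45°−32.6°/2) = 0.2997.
Layer 1: σ at base = K_a1 γ₁ h₁ = 173.1 psf; P₁ = ½×173.1×4.0 = 346.2.
Layer 2: σ_v at top = γ₁h₁ = 485.2; σ_h top = K_a2×485.2 = 145.4; σ_h base = K_a2×(485.2+118.4×4.7) = 312.2.
P₂ = ½(145.4+312.2)×4.7 = 1076. Total P_a = 346.2+1076 = 1422 lb/ft.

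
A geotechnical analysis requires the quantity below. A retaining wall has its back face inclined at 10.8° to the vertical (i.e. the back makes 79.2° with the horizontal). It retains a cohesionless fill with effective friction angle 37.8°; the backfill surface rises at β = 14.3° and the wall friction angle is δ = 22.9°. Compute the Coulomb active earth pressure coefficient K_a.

0.365

K_a = sin²(α+φ) / [sin²α · sin(α−δ) · (1 + √{sin(φ+δ)sin(φ−β) / (sin(α−δ)sin(α+β))})²].
With α = 79.2°, φ = 37.8°, δ = 22.9°, β = 14.3°: K_a = 0.3645.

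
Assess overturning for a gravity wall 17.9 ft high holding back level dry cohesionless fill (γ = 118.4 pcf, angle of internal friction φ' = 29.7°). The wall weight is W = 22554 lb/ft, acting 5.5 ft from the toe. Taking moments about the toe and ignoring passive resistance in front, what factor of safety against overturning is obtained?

K_a = tan²(45° − 29.7°/2) = 0.3374.
P_a = ½K_aγH² = 0.5×0.3374×118.4×17.9² = 6400 lb/ft, acting at H/3 = 5.967 ft above the base.
Overturning moment M_o = P_a × H/3 = 6400 × 5.967 = 38180.
Resisting moment M_r = W × 5.5 = 22554 × 5.5 = 124000.
FS_overturning = M_r/M_o = 124000/38180 = 3.249.

3.25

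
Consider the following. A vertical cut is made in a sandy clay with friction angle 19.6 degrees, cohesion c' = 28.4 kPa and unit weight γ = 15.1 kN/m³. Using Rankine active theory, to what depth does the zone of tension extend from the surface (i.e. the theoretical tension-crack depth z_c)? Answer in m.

5.33 m

K_a = tan²(45° − 19.6°/2) = 0.4976; √K_a = 0.7054.
The active pressure is zero where K_a γ z = 2c√K_a, so z_c = 2c/(γ√K_a) = 2×28.4/(15.1×0.7054) = 5.332 m.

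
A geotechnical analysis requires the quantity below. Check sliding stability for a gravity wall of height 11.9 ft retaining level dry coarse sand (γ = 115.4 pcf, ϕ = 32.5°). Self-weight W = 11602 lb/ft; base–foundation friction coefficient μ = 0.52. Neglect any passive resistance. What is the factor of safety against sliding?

K_a = tan²(45° − 32.5°/2) = 0.3010.
P_a = ½K_aγH² = 0.5×0.3010×115.4×11.9² = 2459 lb/ft, acting at H/3 = 3.967 ft above the base.
FS_sliding = μW / P_a = 0.52×11602 / 2459 = 2.453.

2.45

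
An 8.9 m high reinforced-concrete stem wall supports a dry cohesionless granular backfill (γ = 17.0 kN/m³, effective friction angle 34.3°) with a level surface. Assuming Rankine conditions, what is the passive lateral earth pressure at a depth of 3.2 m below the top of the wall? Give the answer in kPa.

195 kPa

K_p = (1 + sin φ)/(1 − sin φ) = 3.582.
σ_h = K_p γ z = 3.582 × 17.0 × 3.2 = 194.9 kPa.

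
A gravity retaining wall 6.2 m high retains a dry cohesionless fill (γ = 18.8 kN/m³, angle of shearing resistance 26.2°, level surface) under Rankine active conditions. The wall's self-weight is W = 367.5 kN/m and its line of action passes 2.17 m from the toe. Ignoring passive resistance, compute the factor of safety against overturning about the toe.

K_a = tan²(45° − 26.2°/2) = 0.3874.
P_a = ½K_aγH² = 0.5×0.3874×18.8×6.2² = 140.0 kN/m, acting at H/3 = 2.067 m above the base.
Overturning moment M_o = P_a × H/3 = 140.0 × 2.067 = 289.3.
Resisting moment M_r = W × 2.17 = 367.5 × 2.17 = 797.5.
FS_overturning = M_r/M_o = 797.5/289.3 = 2.756.

2.76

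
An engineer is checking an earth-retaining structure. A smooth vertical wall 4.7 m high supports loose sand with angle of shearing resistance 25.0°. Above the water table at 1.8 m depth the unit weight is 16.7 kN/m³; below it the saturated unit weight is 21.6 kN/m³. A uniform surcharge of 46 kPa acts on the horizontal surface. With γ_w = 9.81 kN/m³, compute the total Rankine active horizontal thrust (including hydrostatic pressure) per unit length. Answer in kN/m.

195 kN/m

K_a = tan²(45° − φ/2) = 0.4059.
γ' = 21.6 − 9.81 = 11.79 kN/m³. h₂ = H − d_w = 2.9 m.
σ'_h: at surface K_a·q = 18.67; at WT K_a(q+γd_w) = 30.87; at base K_a(q+γd_w+γ'h₂) = 44.75 kPa.
P₁ = ½(18.67+30.87)×1.8 = 44.59; P₂ = ½(30.87+44.75)×2.9 = 109.6; P_w = ½γ_w h₂² = 41.25.
Total = 44.59+109.6+41.25 = 195.5 kN/m.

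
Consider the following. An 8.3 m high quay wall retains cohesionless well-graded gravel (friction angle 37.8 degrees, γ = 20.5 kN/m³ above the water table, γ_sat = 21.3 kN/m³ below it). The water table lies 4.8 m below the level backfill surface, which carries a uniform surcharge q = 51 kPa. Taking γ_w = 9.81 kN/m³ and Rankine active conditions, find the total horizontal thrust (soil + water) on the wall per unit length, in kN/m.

318 kN/m

K_a = tan²(45° − φ/2) = 0.2400.
γ' = 21.3 − 9.81 = 11.49 kN/m³. h₂ = H − d_w = 3.5 m.
σ'_h: at surface K_a·q = 12.24; at WT K_a(q+γd_w) = 35.86; at base K_a(q+γd_w+γ'h₂) = 45.51 kPa.
P₁ = ½(12.24+35.86)×4.8 = 115.4; P₂ = ½(35.86+45.51)×3.5 = 142.4; P_w = ½γ_w h₂² = 60.09.
Total = 115.4+142.4+60.09 = 317.9 kN/m.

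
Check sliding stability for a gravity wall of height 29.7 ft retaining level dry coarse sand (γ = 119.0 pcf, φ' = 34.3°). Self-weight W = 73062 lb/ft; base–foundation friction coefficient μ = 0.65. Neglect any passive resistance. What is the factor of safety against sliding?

3.24

K_a = tan²(45° − 34.3°/2) = 0.2792.
P_a = ½K_aγH² = 0.5×0.2792×119.0×29.7² = 14650 lb/ft, acting at H/3 = 9.900 ft above the base.
FS_sliding = μW / P_a = 0.65×73062 / 14650 = 3.241.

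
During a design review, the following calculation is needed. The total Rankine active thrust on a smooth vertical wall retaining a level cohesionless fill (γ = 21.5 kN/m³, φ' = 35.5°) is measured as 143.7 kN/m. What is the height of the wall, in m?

K_a = 0.2653. P_a = ½ K_a γ H² ⇒ H = √(2P_a/(K_a γ)).
H = √(2×143.7/(0.2653×21.5)) = 7.099 m.

7.10 m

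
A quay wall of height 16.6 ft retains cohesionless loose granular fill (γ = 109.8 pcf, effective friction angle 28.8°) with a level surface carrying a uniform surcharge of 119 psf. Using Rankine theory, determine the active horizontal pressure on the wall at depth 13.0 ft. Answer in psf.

541 psf

K_a = (1 − sin φ)/(1 + sin φ) = 0.3498.
σ_v = γz + q = 109.8 × 13.0 + 119 = 1546 psf.
σ_h = K_a σ_v = 0.3498 × 1546 = 540.9 psf.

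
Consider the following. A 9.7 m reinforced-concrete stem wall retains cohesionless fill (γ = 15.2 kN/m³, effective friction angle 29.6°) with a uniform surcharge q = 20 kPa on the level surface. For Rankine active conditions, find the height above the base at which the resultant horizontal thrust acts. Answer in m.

K_a = 0.3387.
Triangular part P₁ = ½K_aγH² = 242.2 at H/3 = 3.233 m; rectangular part P₂ = K_a q H = 65.72 at H/2 = 4.850 m.
ȳ = (P₁·3.233 + P₂·4.850)/(P₁+P₂) = 3.578 m.

3.58 m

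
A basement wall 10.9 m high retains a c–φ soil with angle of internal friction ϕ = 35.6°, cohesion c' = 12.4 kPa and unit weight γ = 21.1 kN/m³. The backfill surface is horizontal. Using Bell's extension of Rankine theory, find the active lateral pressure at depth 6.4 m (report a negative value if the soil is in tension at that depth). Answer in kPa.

K_a = (1 − sin φ)/(1 + sin φ) = 0.2641.
σ_a = K_a γ z − 2c√K_a = 0.2641×21.1×6.4 − 2×12.4×0.5139 = 22.92 kPa.

22.9 kPa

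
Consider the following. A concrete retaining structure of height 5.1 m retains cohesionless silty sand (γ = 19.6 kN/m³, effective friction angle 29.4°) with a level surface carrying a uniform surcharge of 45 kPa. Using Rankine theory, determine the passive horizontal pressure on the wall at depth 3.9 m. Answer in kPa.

356 kPa

K_p = (1 + sin φ)/(1 − sin φ) = 2.929.
σ_v = γz + q = 19.6 × 3.9 + 45 = 121.4 kPa.
σ_h = K_p σ_v = 2.929 × 121.4 = 355.6 kPa.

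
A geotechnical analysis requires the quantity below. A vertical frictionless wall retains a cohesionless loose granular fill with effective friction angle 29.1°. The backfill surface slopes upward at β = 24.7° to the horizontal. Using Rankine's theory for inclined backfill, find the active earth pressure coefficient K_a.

K_a = cos β · (cos β − √(cos²β − cos²φ)) / (cos β + √(cos²β − cos²φ)).
cos β = 0.9085, cos φ = 0.8738, √(cos²β − cos²φ) = 0.2488.
K_a = 0.9085 × (0.9085 − 0.2488)/(0.9085 + 0.2488) = 0.5179.

0.518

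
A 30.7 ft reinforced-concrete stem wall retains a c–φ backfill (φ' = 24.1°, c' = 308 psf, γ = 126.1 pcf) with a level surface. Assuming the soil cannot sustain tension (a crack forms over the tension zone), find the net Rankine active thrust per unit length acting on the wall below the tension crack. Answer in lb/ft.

K_a = 0.4201; √K_a = 0.6482.
Tension-crack depth z_c = 2c/(γ√K_a) = 2×308/(126.1×0.6482) = 7.537 ft.
σ_a at base = K_a γ H − 2c√K_a = 0.4201×126.1×30.7 − 2×308×0.6482 = 1227 psf.
P_a = ½ × 1227 × (H − z_c) = 0.5×1227×23.16 = 14210 lb/ft.

14200 lb/ft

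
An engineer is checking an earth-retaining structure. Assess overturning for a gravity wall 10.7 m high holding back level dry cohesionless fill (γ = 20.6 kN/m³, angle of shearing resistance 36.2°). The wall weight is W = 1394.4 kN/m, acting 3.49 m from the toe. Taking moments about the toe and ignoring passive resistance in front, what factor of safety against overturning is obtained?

4.50

K_a = tan²(45° − 36.2°/2) = 0.2574.
P_a = ½K_aγH² = 0.5×0.2574×20.6×10.7² = 303.5 kN/m, acting at H/3 = 3.567 m above the base.
Overturning moment M_o = P_a × H/3 = 303.5 × 3.567 = 1083.
Resisting moment M_r = W × 3.49 = 1394.4 × 3.49 = 4866.
FS_overturning = M_r/M_o = 4866/1083 = 4.495.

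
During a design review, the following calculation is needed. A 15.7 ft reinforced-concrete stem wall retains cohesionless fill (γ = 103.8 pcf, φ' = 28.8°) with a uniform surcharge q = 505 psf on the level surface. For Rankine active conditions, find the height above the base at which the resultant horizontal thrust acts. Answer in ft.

K_a = 0.3498.
Triangular part P₁ = ½K_aγH² = 4474 at H/3 = 5.233 ft; rectangular part P₂ = K_a q H = 2773 at H/2 = 7.850 ft.
ȳ = (P₁·5.233 + P₂·7.850)/(P₁+P₂) = 6.235 ft.

6.23 ft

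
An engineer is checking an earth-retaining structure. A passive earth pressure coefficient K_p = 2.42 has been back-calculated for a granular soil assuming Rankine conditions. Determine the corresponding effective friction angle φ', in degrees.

24.5°

K_p = (1+sin φ)/(1−sin φ) ⇒ sin φ = (K_p − 1)/(K_p + 1) = 0.4152.
φ = arcsin(0.4152) = 24.53°.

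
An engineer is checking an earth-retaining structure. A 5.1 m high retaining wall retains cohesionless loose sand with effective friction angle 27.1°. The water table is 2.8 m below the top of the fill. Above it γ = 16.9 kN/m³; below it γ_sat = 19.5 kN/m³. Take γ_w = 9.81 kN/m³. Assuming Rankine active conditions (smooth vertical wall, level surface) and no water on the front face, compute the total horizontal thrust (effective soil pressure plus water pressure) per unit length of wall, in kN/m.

101 kN/m

K_a = tan²(45° − φ/2) = 0.3741.
γ' = 19.5 − 9.81 = 9.690 kN/m³. Depth below WT = 2.3 m.
σ'_h at WT = K_a γ d_w = 17.70 kPa; at base = 17.70 + K_a γ' × 2.3 = 26.04 kPa.
P₁ (0–2.8 m) = ½×17.70×2.8 = 24.78. P₂ (2.8–5.1 m) = ½(17.70+26.04)×2.3 = 50.30.
P_w = ½ γ_w h₂² = 0.5×9.81×2.3² = 25.95. Total = 24.78+50.30+25.95 = 101.0 kN/m.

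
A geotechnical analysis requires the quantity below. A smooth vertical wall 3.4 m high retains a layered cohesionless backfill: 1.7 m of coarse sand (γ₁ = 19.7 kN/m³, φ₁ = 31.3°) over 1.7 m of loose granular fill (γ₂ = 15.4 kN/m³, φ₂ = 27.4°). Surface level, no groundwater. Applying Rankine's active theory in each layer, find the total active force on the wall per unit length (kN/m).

K_a1 = tan²(45°−31.3°/2) = 0.3162; K_a2 = tan²(45°−27.4°/2) = 0.3697.
Layer 1: σ at base = K_a1 γ₁ h₁ = 10.59 kPa; P₁ = ½×10.59×1.7 = 9.001.
Layer 2: σ_v at top = γ₁h₁ = 33.49; σ_h top = K_a2×33.49 = 12.38; σ_h base = K_a2×(33.49+15.4×1.7) = 22.06.
P₂ = ½(12.38+22.06)×1.7 = 29.27. Total P_a = 9.001+29.27 = 38.27 kN/m.

38.3 kN/m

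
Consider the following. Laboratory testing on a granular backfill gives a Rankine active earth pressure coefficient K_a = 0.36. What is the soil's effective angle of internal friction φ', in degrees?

K_a = tan²(45° − φ/2) ⇒ 45° − φ/2 = arctan(√0.36) = 30.96°.
φ = 2(45° − 30.96°) = 28.07°.

28.1°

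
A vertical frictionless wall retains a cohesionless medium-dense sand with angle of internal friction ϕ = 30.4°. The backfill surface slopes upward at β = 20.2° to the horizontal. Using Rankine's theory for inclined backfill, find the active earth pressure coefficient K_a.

K_a = cos β · (cos β − √(cos²β − cos²φ)) / (cos β + √(cos²β − cos²φ)).
cos β = 0.9385, cos φ = 0.8625, √(cos²β − cos²φ) = 0.3699.
K_a = 0.9385 × (0.9385 − 0.3699)/(0.9385 + 0.3699) = 0.4078.

0.408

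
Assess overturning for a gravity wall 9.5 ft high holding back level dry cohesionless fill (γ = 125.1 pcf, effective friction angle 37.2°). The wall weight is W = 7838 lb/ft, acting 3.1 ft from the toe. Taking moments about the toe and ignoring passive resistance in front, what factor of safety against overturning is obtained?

5.52

K_a = tan²(45° − 37.2°/2) = 0.2464.
P_a = ½K_aγH² = 0.5×0.2464×125.1×9.5² = 1391 lb/ft, acting at H/3 = 3.167 ft above the base.
Overturning moment M_o = P_a × H/3 = 1391 × 3.167 = 4405.
Resisting moment M_r = W × 3.1 = 7838 × 3.1 = 24300.
FS_overturning = M_r/M_o = 24300/4405 = 5.516.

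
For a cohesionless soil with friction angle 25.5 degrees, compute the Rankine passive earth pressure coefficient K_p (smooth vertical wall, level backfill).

K_p = (1 + sin φ)/(1 − sin φ) = tan²(45° + 25.5°/2) = 2.512.

2.51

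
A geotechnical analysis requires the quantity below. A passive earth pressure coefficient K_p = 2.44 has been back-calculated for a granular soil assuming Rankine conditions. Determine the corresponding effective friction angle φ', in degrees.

K_p = (1+sin φ)/(1−sin φ) ⇒ sin φ = (K_p − 1)/(K_p + 1) = 0.4186.
φ = arcsin(0.4186) = 24.75°.

24.7°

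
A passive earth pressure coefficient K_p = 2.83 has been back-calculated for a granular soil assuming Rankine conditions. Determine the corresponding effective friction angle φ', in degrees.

28.5°

K_p = (1+sin φ)/(1−sin φ) ⇒ sin φ = (K_p − 1)/(K_p + 1) = 0.4778.
φ = arcsin(0.4778) = 28.54°.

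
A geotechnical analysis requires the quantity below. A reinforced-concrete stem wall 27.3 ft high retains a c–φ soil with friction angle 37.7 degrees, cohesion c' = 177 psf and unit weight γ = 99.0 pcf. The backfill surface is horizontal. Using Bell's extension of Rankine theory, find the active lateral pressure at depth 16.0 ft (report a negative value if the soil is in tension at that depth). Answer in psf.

208 psf

K_a = (1 − sin φ)/(1 + sin φ) = 0.2411.
σ_a = K_a γ z − 2c√K_a = 0.2411×99.0×16.0 − 2×177×0.4910 = 208.0 psf.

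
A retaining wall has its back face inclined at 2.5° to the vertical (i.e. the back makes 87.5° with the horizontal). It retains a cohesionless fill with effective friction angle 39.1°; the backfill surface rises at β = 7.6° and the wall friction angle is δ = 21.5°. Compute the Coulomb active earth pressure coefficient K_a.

0.243

K_a = sin²(α+φ) / [sin²α · sin(α−δ) · (1 + √{sin(φ+δ)sin(φ−β) / (sin(α−δ)sin(α+β))})²].
With α = 87.5°, φ = 39.1°, δ = 21.5°, β = 7.6°: K_a = 0.2425.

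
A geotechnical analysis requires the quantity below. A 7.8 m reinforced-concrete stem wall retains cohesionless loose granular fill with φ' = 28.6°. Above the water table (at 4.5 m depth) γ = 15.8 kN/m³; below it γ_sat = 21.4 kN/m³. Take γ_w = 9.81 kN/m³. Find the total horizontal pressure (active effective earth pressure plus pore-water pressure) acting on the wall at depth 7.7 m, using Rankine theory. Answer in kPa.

K_a = (1 − sin φ)/(1 + sin φ) = 0.3525.
γ' = 21.4 − 9.81 = 11.59 kN/m³.
Effective vertical stress at 7.7 m: σ'_v = 15.8×4.5 + 11.59×3.20 = 108.2 kPa.
σ'_h = K_a σ'_v = 0.3525 × 108.2 = 38.14 kPa; u = γ_w × 3.20 = 31.39 kPa.
Total σ_h = 38.14 + 31.39 = 69.53 kPa.

69.5 kPa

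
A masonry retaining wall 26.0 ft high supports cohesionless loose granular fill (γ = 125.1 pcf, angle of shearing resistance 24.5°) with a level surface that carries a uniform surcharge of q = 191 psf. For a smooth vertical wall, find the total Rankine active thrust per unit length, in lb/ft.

K_a = tan²(45° − φ/2) = 0.4137.
Soil triangle: ½ K_a γ H² = 0.5×0.4137×125.1×26.0² = 17490 lb/ft.
Surcharge rectangle: K_a q H = 0.4137×191×26.0 = 2055 lb/ft.
Total = 17490 + 2055 = 19550 lb/ft.

19500 lb/ft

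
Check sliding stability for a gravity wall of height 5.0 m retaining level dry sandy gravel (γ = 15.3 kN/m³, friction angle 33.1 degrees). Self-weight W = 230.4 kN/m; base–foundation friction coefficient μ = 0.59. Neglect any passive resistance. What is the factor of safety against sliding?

2.42

K_a = tan²(45° − 33.1°/2) = 0.2936.
P_a = ½K_aγH² = 0.5×0.2936×15.3×5.0² = 56.15 kN/m, acting at H/3 = 1.667 m above the base.
FS_sliding = μW / P_a = 0.59×230.4 / 56.15 = 2.421.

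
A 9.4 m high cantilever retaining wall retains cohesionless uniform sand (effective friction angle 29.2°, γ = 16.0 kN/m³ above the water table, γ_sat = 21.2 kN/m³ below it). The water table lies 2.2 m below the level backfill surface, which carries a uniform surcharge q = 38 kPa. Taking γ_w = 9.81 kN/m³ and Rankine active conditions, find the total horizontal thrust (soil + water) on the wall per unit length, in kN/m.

579 kN/m

K_a = tan²(45° − φ/2) = 0.3442.
γ' = 21.2 − 9.81 = 11.39 kN/m³. h₂ = H − d_w = 7.2 m.
σ'_h: at surface K_a·q = 13.08; at WT K_a(q+γd_w) = 25.20; at base K_a(q+γd_w+γ'h₂) = 53.42 kPa.
P₁ = ½(13.08+25.20)×2.2 = 42.10; P₂ = ½(25.20+53.42)×7.2 = 283.0; P_w = ½γ_w h₂² = 254.3.
Total = 42.10+283.0+254.3 = 579.4 kN/m.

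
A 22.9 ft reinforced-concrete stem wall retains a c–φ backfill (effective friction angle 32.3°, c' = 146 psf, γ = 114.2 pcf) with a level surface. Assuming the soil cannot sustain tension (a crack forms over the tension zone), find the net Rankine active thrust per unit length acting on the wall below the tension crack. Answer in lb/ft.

K_a = 0.3035; √K_a = 0.5509.
Tension-crack depth z_c = 2c/(γ√K_a) = 2×146/(114.2×0.5509) = 4.641 ft.
σ_a at base = K_a γ H − 2c√K_a = 0.3035×114.2×22.9 − 2×146×0.5509 = 632.8 psf.
P_a = ½ × 632.8 × (H − z_c) = 0.5×632.8×18.26 = 5777 lb/ft.

5780 lb/ft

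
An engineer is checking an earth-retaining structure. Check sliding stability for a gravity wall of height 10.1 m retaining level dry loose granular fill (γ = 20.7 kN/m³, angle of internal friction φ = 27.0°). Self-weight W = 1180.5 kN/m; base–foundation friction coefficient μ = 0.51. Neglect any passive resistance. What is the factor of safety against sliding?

1.52

K_a = tan²(45° − 27.0°/2) = 0.3755.
P_a = ½K_aγH² = 0.5×0.3755×20.7×10.1² = 396.5 kN/m, acting at H/3 = 3.367 m above the base.
FS_sliding = μW / P_a = 0.51×1180.5 / 396.5 = 1.518.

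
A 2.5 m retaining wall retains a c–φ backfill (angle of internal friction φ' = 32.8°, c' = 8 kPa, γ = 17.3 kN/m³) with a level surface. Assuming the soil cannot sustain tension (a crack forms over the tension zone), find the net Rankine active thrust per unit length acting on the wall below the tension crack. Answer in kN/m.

K_a = 0.2973; √K_a = 0.5452.
Tension-crack depth z_c = 2c/(γ√K_a) = 2×8/(17.3×0.5452) = 1.696 m.
σ_a at base = K_a γ H − 2c√K_a = 0.2973×17.3×2.5 − 2×8×0.5452 = 4.133 kPa.
P_a = ½ × 4.133 × (H − z_c) = 0.5×4.133×0.8037 = 1.661 kN/m.

1.66 kN/m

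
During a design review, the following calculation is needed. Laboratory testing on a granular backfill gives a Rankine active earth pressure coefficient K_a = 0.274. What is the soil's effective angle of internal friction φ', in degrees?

34.7°

K_a = tan²(45° − φ/2) ⇒ 45° − φ/2 = arctan(√0.274) = 27.63°.
φ = 2(45° − 27.63°) = 34.74°.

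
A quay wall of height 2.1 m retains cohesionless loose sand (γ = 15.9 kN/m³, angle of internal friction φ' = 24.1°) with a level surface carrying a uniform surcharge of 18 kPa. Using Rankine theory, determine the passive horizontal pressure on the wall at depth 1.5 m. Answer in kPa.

K_p = (1 + sin φ)/(1 − sin φ) = 2.380.
σ_v = γz + q = 15.9 × 1.5 + 18 = 41.85 kPa.
σ_h = K_p σ_v = 2.380 × 41.85 = 99.61 kPa.

99.6 kPa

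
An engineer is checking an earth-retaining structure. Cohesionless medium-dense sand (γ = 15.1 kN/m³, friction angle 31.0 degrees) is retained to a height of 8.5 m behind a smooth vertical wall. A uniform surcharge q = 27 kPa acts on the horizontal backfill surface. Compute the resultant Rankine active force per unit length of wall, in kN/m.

K_a = tan²(45° − φ/2) = 0.3201.
Soil triangle: ½ K_a γ H² = 0.5×0.3201×15.1×8.5² = 174.6 kN/m.
Surcharge rectangle: K_a q H = 0.3201×27×8.5 = 73.46 kN/m.
Total = 174.6 + 73.46 = 248.1 kN/m.

248 kN/m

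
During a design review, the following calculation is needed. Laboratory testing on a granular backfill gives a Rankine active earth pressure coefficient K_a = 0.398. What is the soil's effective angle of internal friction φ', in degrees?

25.5°

K_a = tan²(45° − φ/2) ⇒ 45° − φ/2 = arctan(√0.398) = 32.25°.
φ = 2(45° − 32.25°) = 25.51°.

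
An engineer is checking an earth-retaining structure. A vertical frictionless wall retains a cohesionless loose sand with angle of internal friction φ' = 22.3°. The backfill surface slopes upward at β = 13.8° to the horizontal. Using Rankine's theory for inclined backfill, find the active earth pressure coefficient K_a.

0.518

K_a = cos β · (cos β − √(cos²β − cos²φ)) / (cos β + √(cos²β − cos²φ)).
cos β = 0.9711, cos φ = 0.9252, √(cos²β − cos²φ) = 0.2951.
K_a = 0.9711 × (0.9711 − 0.2951)/(0.9711 + 0.2951) = 0.5185.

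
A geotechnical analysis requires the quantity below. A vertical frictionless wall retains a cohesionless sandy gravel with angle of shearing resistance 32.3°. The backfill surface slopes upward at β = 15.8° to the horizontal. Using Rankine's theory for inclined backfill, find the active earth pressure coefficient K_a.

0.340

K_a = cos β · (cos β − √(cos²β − cos²φ)) / (cos β + √(cos²β − cos²φ)).
cos β = 0.9622, cos φ = 0.8453, √(cos²β − cos²φ) = 0.4598.
K_a = 0.9622 × (0.9622 − 0.4598)/(0.9622 + 0.4598) = 0.3400.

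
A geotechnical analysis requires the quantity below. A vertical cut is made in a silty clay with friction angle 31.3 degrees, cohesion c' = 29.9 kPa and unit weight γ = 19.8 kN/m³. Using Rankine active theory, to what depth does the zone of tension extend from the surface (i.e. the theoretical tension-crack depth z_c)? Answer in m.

K_a = tan²(45° − 31.3°/2) = 0.3162; √K_a = 0.5623.
The active pressure is zero where K_a γ z = 2c√K_a, so z_c = 2c/(γ√K_a) = 2×29.9/(19.8×0.5623) = 5.371 m.

5.37 m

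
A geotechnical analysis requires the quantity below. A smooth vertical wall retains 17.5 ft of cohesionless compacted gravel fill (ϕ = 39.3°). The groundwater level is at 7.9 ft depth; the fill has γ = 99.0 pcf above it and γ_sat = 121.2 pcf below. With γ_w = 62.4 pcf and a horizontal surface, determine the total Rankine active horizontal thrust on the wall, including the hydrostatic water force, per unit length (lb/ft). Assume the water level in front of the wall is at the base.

5860 lb/ft

K_a = tan²(45° − φ/2) = 0.2245.
γ' = 121.2 − 62.4 = 58.80 pcf. Depth below WT = 9.6 ft.
σ'_h at WT = K_a γ d_w = 175.5 psf; at base = 175.5 + K_a γ' × 9.6 = 302.2 psf.
P₁ (0–7.9 ft) = ½×175.5×7.9 = 693.4. P₂ (7.9–17.5 ft) = ½(175.5+302.2)×9.6 = 2293.
P_w = ½ γ_w h₂² = 0.5×62.4×9.6² = 2875. Total = 693.4+2293+2875 = 5862 lb/ft.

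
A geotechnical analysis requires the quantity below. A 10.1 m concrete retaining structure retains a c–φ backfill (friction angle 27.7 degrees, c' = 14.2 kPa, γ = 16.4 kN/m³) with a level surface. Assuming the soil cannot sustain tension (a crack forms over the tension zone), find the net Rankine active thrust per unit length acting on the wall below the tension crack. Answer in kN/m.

K_a = 0.3653; √K_a = 0.6044.
Tension-crack depth z_c = 2c/(γ√K_a) = 2×14.2/(16.4×0.6044) = 2.865 m.
σ_a at base = K_a γ H − 2c√K_a = 0.3653×16.4×10.1 − 2×14.2×0.6044 = 43.35 kPa.
P_a = ½ × 43.35 × (H − z_c) = 0.5×43.35×7.235 = 156.8 kN/m.

157 kN/m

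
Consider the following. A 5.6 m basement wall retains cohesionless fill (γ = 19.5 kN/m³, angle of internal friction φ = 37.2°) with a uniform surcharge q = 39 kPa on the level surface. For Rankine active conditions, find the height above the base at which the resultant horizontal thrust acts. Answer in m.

K_a = 0.2464.
Triangular part P₁ = ½K_aγH² = 75.34 at H/3 = 1.867 m; rectangular part P₂ = K_a q H = 53.82 at H/2 = 2.800 m.
ȳ = (P₁·1.867 + P₂·2.800)/(P₁+P₂) = 2.256 m.

2.26 m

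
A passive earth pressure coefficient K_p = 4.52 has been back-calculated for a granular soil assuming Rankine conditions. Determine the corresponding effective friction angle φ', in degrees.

K_p = (1+sin φ)/(1−sin φ) ⇒ sin φ = (K_p − 1)/(K_p + 1) = 0.6377.
φ = arcsin(0.6377) = 39.62°.

39.6°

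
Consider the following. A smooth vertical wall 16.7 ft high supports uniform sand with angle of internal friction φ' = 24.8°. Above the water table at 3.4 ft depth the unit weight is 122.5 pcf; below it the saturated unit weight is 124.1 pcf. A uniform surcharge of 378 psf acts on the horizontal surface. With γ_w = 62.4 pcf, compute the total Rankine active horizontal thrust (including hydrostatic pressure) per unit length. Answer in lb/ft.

K_a = tan²(45° − φ/2) = 0.4090.
γ' = 124.1 − 62.4 = 61.70 pcf. h₂ = H − d_w = 13.3 ft.
σ'_h: at surface K_a·q = 154.6; at WT K_a(q+γd_w) = 324.9; at base K_a(q+γd_w+γ'h₂) = 660.6 psf.
P₁ = ½(154.6+324.9)×3.4 = 815.2; P₂ = ½(324.9+660.6)×13.3 = 6554; P_w = ½γ_w h₂² = 5519.
Total = 815.2+6554+5519 = 12890 lb/ft.

12900 lb/ft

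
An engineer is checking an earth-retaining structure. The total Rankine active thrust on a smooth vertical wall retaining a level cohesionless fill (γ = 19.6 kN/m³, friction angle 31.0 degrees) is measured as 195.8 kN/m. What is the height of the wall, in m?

7.90 m

K_a = 0.3201. P_a = ½ K_a γ H² ⇒ H = √(2P_a/(K_a γ)).
H = √(2×195.8/(0.3201×19.6)) = 7.900 m.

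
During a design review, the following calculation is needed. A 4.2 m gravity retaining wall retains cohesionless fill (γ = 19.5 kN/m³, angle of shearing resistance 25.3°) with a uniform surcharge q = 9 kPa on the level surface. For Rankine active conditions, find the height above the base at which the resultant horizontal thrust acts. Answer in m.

K_a = 0.4012.
Triangular part P₁ = ½K_aγH² = 69.00 at H/3 = 1.400 m; rectangular part P₂ = K_a q H = 15.16 at H/2 = 2.100 m.
ȳ = (P₁·1.400 + P₂·2.100)/(P₁+P₂) = 1.526 m.

1.53 m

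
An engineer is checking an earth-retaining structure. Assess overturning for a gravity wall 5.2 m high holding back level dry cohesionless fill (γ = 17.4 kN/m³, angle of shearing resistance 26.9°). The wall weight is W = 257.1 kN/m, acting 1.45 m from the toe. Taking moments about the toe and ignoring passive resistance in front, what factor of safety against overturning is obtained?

2.43

K_a = tan²(45° − 26.9°/2) = 0.3770.
P_a = ½K_aγH² = 0.5×0.3770×17.4×5.2² = 88.69 kN/m, acting at H/3 = 1.733 m above the base.
Overturning moment M_o = P_a × H/3 = 88.69 × 1.733 = 153.7.
Resisting moment M_r = W × 1.45 = 257.1 × 1.45 = 372.8.
FS_overturning = M_r/M_o = 372.8/153.7 = 2.425.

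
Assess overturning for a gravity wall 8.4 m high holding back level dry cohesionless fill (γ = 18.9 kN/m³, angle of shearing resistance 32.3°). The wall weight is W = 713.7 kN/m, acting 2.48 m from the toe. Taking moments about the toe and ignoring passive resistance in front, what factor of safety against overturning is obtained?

3.12

K_a = tan²(45° − 32.3°/2) = 0.3035.
P_a = ½K_aγH² = 0.5×0.3035×18.9×8.4² = 202.4 kN/m, acting at H/3 = 2.800 m above the base.
Overturning moment M_o = P_a × H/3 = 202.4 × 2.800 = 566.6.
Resisting moment M_r = W × 2.48 = 713.7 × 2.48 = 1770.
FS_overturning = M_r/M_o = 1770/566.6 = 3.124.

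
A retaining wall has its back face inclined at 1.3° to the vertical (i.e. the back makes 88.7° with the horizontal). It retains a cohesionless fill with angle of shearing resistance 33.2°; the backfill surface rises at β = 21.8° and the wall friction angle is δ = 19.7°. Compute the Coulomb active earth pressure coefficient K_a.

K_a = sin²(α+φ) / [sin²α · sin(α−δ) · (1 + √{sin(φ+δ)sin(φ−β) / (sin(α−δ)sin(α+β))})²].
With α = 88.7°, φ = 33.2°, δ = 19.7°, β = 21.8°: K_a = 0.3806.

0.381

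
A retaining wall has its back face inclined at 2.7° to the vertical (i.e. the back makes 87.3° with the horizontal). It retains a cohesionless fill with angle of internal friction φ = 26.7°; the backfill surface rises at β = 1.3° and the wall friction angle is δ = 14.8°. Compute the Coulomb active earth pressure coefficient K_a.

K_a = sin²(α+φ) / [sin²α · sin(α−δ) · (1 + √{sin(φ+δ)sin(φ−β) / (sin(α−δ)sin(α+β))})²].
With α = 87.3°, φ = 26.7°, δ = 14.8°, β = 1.3°: K_a = 0.3669.

0.367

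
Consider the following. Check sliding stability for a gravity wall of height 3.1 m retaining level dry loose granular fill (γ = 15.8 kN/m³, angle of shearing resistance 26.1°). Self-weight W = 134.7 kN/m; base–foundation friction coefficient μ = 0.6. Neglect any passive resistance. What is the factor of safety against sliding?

2.74

K_a = tan²(45° − 26.1°/2) = 0.3889.
P_a = ½K_aγH² = 0.5×0.3889×15.8×3.1² = 29.53 kN/m, acting at H/3 = 1.033 m above the base.
FS_sliding = μW / P_a = 0.6×134.7 / 29.53 = 2.737.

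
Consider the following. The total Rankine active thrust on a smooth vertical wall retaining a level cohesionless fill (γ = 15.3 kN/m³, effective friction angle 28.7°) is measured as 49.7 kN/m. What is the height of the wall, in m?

4.30 m

K_a = 0.3511. P_a = ½ K_a γ H² ⇒ H = √(2P_a/(K_a γ)).
H = √(2×49.7/(0.3511×15.3)) = 4.301 m.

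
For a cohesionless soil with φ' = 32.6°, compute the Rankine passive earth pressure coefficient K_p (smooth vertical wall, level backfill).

K_p = (1 + sin φ)/(1 − sin φ) = tan²(45° + 32.6°/2) = 3.336.

3.34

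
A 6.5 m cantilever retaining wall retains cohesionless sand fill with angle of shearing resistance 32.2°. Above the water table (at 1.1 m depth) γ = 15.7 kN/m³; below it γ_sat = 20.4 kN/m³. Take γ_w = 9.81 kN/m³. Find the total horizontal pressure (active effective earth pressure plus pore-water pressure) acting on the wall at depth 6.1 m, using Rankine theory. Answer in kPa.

70.4 kPa

K_a = (1 − sin φ)/(1 + sin φ) = 0.3047.
γ' = 20.4 − 9.81 = 10.59 kN/m³.
Effective vertical stress at 6.1 m: σ'_v = 15.7×1.1 + 10.59×5.00 = 70.22 kPa.
σ'_h = K_a σ'_v = 0.3047 × 70.22 = 21.40 kPa; u = γ_w × 5.00 = 49.05 kPa.
Total σ_h = 21.40 + 49.05 = 70.45 kPa.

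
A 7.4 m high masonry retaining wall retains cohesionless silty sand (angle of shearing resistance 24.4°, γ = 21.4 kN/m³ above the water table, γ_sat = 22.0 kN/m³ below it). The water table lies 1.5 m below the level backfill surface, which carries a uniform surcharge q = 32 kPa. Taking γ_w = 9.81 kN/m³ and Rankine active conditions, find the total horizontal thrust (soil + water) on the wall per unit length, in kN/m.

446 kN/m

K_a = tan²(45° − φ/2) = 0.4153.
γ' = 22.0 − 9.81 = 12.19 kN/m³. h₂ = H − d_w = 5.9 m.
σ'_h: at surface K_a·q = 13.29; at WT K_a(q+γd_w) = 26.62; at base K_a(q+γd_w+γ'h₂) = 56.49 kPa.
P₁ = ½(13.29+26.62)×1.5 = 29.93; P₂ = ½(26.62+56.49)×5.9 = 245.2; P_w = ½γ_w h₂² = 170.7.
Total = 29.93+245.2+170.7 = 445.9 kN/m.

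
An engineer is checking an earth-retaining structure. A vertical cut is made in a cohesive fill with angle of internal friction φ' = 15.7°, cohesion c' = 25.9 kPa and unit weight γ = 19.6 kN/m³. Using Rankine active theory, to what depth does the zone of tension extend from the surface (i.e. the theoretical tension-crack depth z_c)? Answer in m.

3.49 m

K_a = tan²(45° − 15.7°/2) = 0.5741; √K_a = 0.7577.
The active pressure is zero where K_a γ z = 2c√K_a, so z_c = 2c/(γ√K_a) = 2×25.9/(19.6×0.7577) = 3.488 m.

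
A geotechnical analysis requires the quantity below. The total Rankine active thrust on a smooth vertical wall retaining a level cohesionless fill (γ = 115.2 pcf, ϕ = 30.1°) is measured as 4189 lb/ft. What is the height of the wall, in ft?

K_a = 0.3320. P_a = ½ K_a γ H² ⇒ H = √(2P_a/(K_a γ)).
H = √(2×4189/(0.3320×115.2)) = 14.80 ft.

14.8 ft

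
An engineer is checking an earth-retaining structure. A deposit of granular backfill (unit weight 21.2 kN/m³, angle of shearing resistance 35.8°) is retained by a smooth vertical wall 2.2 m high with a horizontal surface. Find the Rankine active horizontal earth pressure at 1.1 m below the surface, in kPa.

K_a = (1 − sin φ)/(1 + sin φ) = 0.2619.
σ_h = K_a γ z = 0.2619 × 21.2 × 1.1 = 6.107 kPa.

6.11 kPa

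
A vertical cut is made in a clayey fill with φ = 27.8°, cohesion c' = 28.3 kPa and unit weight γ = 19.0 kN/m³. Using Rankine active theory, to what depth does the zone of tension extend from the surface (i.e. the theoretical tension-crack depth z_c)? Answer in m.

K_a = tan²(45° − 27.8°/2) = 0.3639; √K_a = 0.6032.
The active pressure is zero where K_a γ z = 2c√K_a, so z_c = 2c/(γ√K_a) = 2×28.3/(19.0×0.6032) = 4.938 m.

4.94 m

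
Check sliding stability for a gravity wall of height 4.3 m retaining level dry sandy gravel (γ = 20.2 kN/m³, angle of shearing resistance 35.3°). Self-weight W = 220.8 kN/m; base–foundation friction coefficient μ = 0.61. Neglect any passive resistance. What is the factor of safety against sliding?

2.70

K_a = tan²(45° − 35.3°/2) = 0.2675.
P_a = ½K_aγH² = 0.5×0.2675×20.2×4.3² = 49.96 kN/m, acting at H/3 = 1.433 m above the base.
FS_sliding = μW / P_a = 0.61×220.8 / 49.96 = 2.696.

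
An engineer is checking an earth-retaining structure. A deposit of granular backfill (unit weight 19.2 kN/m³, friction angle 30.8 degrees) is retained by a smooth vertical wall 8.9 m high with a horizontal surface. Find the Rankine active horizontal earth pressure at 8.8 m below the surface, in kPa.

54.5 kPa

K_a = (1 − sin φ)/(1 + sin φ) = 0.3227.
σ_h = K_a γ z = 0.3227 × 19.2 × 8.8 = 54.53 kPa.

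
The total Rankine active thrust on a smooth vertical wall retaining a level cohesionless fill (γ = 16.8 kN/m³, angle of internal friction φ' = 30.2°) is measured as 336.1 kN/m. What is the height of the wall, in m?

K_a = 0.3307. P_a = ½ K_a γ H² ⇒ H = √(2P_a/(K_a γ)).
H = √(2×336.1/(0.3307×16.8)) = 11.00 m.

11.0 m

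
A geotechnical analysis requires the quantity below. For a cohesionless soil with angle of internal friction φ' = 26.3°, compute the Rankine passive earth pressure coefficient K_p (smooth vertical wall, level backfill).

K_p = (1 + sin φ)/(1 − sin φ) = tan²(45° + 26.3°/2) = 2.591.

2.59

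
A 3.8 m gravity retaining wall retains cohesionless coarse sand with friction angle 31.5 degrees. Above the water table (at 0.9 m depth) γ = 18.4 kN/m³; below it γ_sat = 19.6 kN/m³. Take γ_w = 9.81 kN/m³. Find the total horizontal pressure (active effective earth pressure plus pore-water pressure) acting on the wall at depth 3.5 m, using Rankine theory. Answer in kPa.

38.7 kPa

K_a = (1 − sin φ)/(1 + sin φ) = 0.3136.
γ' = 19.6 − 9.81 = 9.790 kN/m³.
Effective vertical stress at 3.5 m: σ'_v = 18.4×0.9 + 9.790×2.60 = 42.01 kPa.
σ'_h = K_a σ'_v = 0.3136 × 42.01 = 13.18 kPa; u = γ_w × 2.60 = 25.51 kPa.
Total σ_h = 13.18 + 25.51 = 38.68 kPa.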